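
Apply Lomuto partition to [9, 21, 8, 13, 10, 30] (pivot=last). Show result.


Elements <= 30 go left of pivot.
Result: [9, 21, 8, 13, 10, 30], pivot at index 5


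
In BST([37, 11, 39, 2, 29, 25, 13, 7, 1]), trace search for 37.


BST root = 37
Search for 37: compare at each node
Path: [37]


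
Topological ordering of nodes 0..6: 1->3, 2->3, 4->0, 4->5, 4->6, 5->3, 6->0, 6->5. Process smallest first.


Kahn's algorithm, process smallest node first
Order: [1, 2, 4, 6, 0, 5, 3]


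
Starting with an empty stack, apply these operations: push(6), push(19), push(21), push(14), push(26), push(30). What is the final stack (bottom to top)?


push(6) -> [6]
push(19) -> [6, 19]
push(21) -> [6, 19, 21]
push(14) -> [6, 19, 21, 14]
push(26) -> [6, 19, 21, 14, 26]
push(30) -> [6, 19, 21, 14, 26, 30]
Final stack (bottom to top): [6, 19, 21, 14, 26, 30]


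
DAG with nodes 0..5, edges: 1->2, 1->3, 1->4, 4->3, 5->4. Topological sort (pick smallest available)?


Kahn's algorithm, process smallest node first
Order: [0, 1, 2, 5, 4, 3]


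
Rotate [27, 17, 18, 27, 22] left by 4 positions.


Left rotate by 4: [22, 27, 17, 18, 27]


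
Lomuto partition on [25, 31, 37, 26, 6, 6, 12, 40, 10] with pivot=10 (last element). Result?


Elements <= 10 go left of pivot.
Result: [6, 6, 10, 26, 25, 31, 12, 40, 37], pivot at index 2


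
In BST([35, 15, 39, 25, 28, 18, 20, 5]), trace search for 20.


BST root = 35
Search for 20: compare at each node
Path: [35, 15, 25, 18, 20]


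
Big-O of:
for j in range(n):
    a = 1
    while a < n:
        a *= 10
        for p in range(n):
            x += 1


Per nesting level: O(n) * O(log n) * O(n) = O(n^2 log n)
Complexity: O(n^2 log n)


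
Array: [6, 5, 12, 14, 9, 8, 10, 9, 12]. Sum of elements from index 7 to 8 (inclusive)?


Prefix sums: [0, 6, 11, 23, 37, 46, 54, 64, 73, 85]
Sum[7..8] = prefix[9] - prefix[7] = 85 - 64 = 21


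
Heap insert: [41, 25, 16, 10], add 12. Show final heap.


Append 12: [41, 25, 16, 10, 12]
Bubble up: no swaps needed
Result: [41, 25, 16, 10, 12]


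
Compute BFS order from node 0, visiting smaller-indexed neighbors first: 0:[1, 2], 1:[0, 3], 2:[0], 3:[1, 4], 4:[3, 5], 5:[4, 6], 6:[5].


BFS queue: start with [0]
Visit order: [0, 1, 2, 3, 4, 5, 6]


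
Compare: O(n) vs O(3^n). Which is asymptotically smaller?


linear grows slower than exponential (base 3)
O(n) is asymptotically smaller; O(3^n) grows faster


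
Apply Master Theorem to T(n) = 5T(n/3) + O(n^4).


a=5, b=3, c=4. log_3(5)=1.465 < c=4. Case 3: O(n^c) = O(n^4)
Complexity: O(n^4)


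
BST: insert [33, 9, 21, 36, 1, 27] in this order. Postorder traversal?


Root = 33; build tree by BST insertion.
Postorder traversal: [1, 27, 21, 9, 36, 33]


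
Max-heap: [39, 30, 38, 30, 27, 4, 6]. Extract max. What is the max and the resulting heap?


Max = 39
Replace root with last, heapify down
Resulting heap: [38, 30, 6, 30, 27, 4]


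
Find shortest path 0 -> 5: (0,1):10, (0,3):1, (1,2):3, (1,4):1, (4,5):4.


Dijkstra from 0:
Distances: {0: 0, 1: 10, 2: 13, 3: 1, 4: 11, 5: 15}
Shortest distance to 5 = 15, path = [0, 1, 4, 5]


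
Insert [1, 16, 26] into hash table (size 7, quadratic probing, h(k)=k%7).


Insertions: 1->slot 1; 16->slot 2; 26->slot 5
Table: [None, 1, 16, None, None, 26, None]


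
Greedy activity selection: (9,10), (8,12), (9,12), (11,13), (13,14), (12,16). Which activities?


Greedy: pick earliest-ending, then skip overlaps.
Selected (3 activities): [(9, 10), (11, 13), (13, 14)]


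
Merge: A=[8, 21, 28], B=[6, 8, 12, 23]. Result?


Compare heads, take smaller each step.
Merged: [6, 8, 8, 12, 21, 23, 28]


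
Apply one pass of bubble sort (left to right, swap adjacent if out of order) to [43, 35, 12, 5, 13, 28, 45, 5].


After one pass: [35, 12, 5, 13, 28, 43, 5, 45]


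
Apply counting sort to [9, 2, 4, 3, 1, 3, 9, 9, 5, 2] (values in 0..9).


Count array: [0, 1, 2, 2, 1, 1, 0, 0, 0, 3]
Reconstruct: [1, 2, 2, 3, 3, 4, 5, 9, 9, 9]


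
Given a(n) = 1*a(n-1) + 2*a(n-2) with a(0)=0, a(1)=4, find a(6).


Build bottom-up:
...a(4)=20, a(5)=44, a(6)=1*44+2*20=84


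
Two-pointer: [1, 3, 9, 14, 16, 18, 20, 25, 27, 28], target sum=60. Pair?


Two pointers: lo=0, hi=9
No pair sums to 60


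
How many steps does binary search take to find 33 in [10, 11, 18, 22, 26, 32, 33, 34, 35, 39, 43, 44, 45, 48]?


Search for 33:
[0,13] mid=6 arr[6]=33
Total: 1 comparisons


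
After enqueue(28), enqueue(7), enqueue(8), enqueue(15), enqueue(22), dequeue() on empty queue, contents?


enqueue(28) -> [28]
enqueue(7) -> [28, 7]
enqueue(8) -> [28, 7, 8]
enqueue(15) -> [28, 7, 8, 15]
enqueue(22) -> [28, 7, 8, 15, 22]
dequeue() returns 28 -> [7, 8, 15, 22]
Final queue (front to back): [7, 8, 15, 22]


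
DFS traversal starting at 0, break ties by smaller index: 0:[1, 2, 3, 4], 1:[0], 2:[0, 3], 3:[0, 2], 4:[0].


DFS stack-based: start with [0]
Visit order: [0, 1, 2, 3, 4]


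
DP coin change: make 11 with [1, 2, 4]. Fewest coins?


dp[0]=0; dp[i]=1+min(dp[i-c] for c in coins)
...dp[6]=2, dp[7]=3, dp[8]=2, dp[9]=3, dp[10]=3, dp[11]=4
Minimum coins for 11 = 4


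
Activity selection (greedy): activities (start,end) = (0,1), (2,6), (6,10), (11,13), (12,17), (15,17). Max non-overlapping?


Greedy: pick earliest-ending, then skip overlaps.
Selected (5 activities): [(0, 1), (2, 6), (6, 10), (11, 13), (15, 17)]


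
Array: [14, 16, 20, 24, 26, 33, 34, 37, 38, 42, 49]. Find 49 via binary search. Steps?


Search for 49:
[0,10] mid=5 arr[5]=33
[6,10] mid=8 arr[8]=38
[9,10] mid=9 arr[9]=42
[10,10] mid=10 arr[10]=49
Total: 4 comparisons


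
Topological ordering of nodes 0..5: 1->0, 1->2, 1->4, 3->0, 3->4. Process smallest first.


Kahn's algorithm, process smallest node first
Order: [1, 2, 3, 0, 4, 5]


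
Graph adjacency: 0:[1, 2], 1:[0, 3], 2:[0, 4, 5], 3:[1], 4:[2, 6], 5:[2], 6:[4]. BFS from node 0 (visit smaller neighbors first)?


BFS queue: start with [0]
Visit order: [0, 1, 2, 3, 4, 5, 6]


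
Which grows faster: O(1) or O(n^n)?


constant grows slower than n^n
O(1) is asymptotically smaller; O(n^n) grows faster


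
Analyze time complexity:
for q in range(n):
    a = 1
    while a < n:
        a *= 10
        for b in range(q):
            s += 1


Per nesting level: O(n) * O(log n) * O(n) [triangular over q] = O(n^2 log n)
Complexity: O(n^2 log n)


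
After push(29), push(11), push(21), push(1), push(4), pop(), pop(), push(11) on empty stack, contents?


push(29) -> [29]
push(11) -> [29, 11]
push(21) -> [29, 11, 21]
push(1) -> [29, 11, 21, 1]
push(4) -> [29, 11, 21, 1, 4]
pop() returns 4 -> [29, 11, 21, 1]
pop() returns 1 -> [29, 11, 21]
push(11) -> [29, 11, 21, 11]
Final stack (bottom to top): [29, 11, 21, 11]


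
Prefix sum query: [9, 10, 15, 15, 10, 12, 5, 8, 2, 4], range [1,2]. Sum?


Prefix sums: [0, 9, 19, 34, 49, 59, 71, 76, 84, 86, 90]
Sum[1..2] = prefix[3] - prefix[1] = 34 - 9 = 25


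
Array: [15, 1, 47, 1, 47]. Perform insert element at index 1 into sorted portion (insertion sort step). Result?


After one pass: [1, 15, 47, 1, 47]


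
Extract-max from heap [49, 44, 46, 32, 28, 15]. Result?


Max = 49
Replace root with last, heapify down
Resulting heap: [46, 44, 15, 32, 28]


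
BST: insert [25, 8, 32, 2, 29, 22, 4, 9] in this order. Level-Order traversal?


Root = 25; build tree by BST insertion.
Level-Order traversal: [25, 8, 32, 2, 22, 29, 4, 9]


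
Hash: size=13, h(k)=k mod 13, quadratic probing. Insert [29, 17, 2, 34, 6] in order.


Insertions: 29->slot 3; 17->slot 4; 2->slot 2; 34->slot 8; 6->slot 6
Table: [None, None, 2, 29, 17, None, 6, None, 34, None, None, None, None]


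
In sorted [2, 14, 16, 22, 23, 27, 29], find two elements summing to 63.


Two pointers: lo=0, hi=6
No pair sums to 63


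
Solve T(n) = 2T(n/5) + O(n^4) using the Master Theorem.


a=2, b=5, c=4. log_5(2)=0.431 < c=4. Case 3: O(n^c) = O(n^4)
Complexity: O(n^4)


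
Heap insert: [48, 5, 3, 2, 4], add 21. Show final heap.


Append 21: [48, 5, 3, 2, 4, 21]
Bubble up: swap idx 5(21) with idx 2(3)
Result: [48, 5, 21, 2, 4, 3]


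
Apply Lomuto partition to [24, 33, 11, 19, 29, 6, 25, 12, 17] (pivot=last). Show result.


Elements <= 17 go left of pivot.
Result: [11, 6, 12, 17, 29, 33, 25, 24, 19], pivot at index 3


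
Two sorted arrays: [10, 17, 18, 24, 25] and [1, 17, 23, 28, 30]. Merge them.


Compare heads, take smaller each step.
Merged: [1, 10, 17, 17, 18, 23, 24, 25, 28, 30]


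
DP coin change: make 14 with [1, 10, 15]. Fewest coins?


dp[0]=0; dp[i]=1+min(dp[i-c] for c in coins)
...dp[9]=9, dp[10]=1, dp[11]=2, dp[12]=3, dp[13]=4, dp[14]=5
Minimum coins for 14 = 5


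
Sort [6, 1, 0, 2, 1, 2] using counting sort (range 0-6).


Count array: [1, 2, 2, 0, 0, 0, 1]
Reconstruct: [0, 1, 1, 2, 2, 6]


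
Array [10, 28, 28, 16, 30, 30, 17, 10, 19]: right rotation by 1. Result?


Right rotate by 1: [19, 10, 28, 28, 16, 30, 30, 17, 10]


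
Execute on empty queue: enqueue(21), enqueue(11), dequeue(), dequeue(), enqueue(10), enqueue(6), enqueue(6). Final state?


enqueue(21) -> [21]
enqueue(11) -> [21, 11]
dequeue() returns 21 -> [11]
dequeue() returns 11 -> []
enqueue(10) -> [10]
enqueue(6) -> [10, 6]
enqueue(6) -> [10, 6, 6]
Final queue (front to back): [10, 6, 6]


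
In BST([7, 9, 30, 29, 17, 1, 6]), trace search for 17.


BST root = 7
Search for 17: compare at each node
Path: [7, 9, 30, 29, 17]


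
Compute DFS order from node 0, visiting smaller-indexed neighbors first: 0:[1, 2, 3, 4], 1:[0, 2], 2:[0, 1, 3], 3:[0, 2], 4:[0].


DFS stack-based: start with [0]
Visit order: [0, 1, 2, 3, 4]


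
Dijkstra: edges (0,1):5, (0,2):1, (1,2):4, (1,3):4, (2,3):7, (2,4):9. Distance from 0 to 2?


Dijkstra from 0:
Distances: {0: 0, 1: 5, 2: 1, 3: 8, 4: 10}
Shortest distance to 2 = 1, path = [0, 2]


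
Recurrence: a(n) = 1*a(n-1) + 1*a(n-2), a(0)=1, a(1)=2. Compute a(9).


Build bottom-up:
...a(7)=34, a(8)=55, a(9)=1*55+1*34=89


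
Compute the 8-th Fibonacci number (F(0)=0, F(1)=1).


F(n)=F(n-1)+F(n-2)
...F(6)=8, F(7)=13, F(8)=21


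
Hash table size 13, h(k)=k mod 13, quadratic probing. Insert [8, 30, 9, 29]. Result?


Insertions: 8->slot 8; 30->slot 4; 9->slot 9; 29->slot 3
Table: [None, None, None, 29, 30, None, None, None, 8, 9, None, None, None]


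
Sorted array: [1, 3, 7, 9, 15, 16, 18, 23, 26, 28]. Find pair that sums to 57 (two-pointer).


Two pointers: lo=0, hi=9
No pair sums to 57


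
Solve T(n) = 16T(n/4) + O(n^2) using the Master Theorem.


a=16, b=4, c=2. log_4(16)=2 = c=2. Case 2: O(n^c log n) = O(n^2 log n)
Complexity: O(n^2 log n)


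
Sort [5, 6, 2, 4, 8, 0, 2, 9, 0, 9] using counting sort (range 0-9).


Count array: [2, 0, 2, 0, 1, 1, 1, 0, 1, 2]
Reconstruct: [0, 0, 2, 2, 4, 5, 6, 8, 9, 9]


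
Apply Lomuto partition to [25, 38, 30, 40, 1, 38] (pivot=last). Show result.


Elements <= 38 go left of pivot.
Result: [25, 38, 30, 1, 38, 40], pivot at index 4


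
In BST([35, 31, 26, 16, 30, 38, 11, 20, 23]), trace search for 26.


BST root = 35
Search for 26: compare at each node
Path: [35, 31, 26]


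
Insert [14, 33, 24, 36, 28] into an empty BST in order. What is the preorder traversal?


Root = 14; build tree by BST insertion.
Preorder traversal: [14, 33, 24, 28, 36]


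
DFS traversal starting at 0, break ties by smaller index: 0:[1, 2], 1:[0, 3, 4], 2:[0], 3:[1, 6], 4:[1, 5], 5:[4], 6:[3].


DFS stack-based: start with [0]
Visit order: [0, 1, 3, 6, 4, 5, 2]


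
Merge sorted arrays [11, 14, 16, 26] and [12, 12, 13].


Compare heads, take smaller each step.
Merged: [11, 12, 12, 13, 14, 16, 26]


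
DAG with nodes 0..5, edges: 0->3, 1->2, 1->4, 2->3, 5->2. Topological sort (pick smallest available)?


Kahn's algorithm, process smallest node first
Order: [0, 1, 4, 5, 2, 3]


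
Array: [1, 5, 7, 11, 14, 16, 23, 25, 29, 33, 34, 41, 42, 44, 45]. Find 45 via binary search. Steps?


Search for 45:
[0,14] mid=7 arr[7]=25
[8,14] mid=11 arr[11]=41
[12,14] mid=13 arr[13]=44
[14,14] mid=14 arr[14]=45
Total: 4 comparisons


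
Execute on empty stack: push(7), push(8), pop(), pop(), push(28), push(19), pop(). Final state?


push(7) -> [7]
push(8) -> [7, 8]
pop() returns 8 -> [7]
pop() returns 7 -> []
push(28) -> [28]
push(19) -> [28, 19]
pop() returns 19 -> [28]
Final stack (bottom to top): [28]


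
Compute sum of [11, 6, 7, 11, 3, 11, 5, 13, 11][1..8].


Prefix sums: [0, 11, 17, 24, 35, 38, 49, 54, 67, 78]
Sum[1..8] = prefix[9] - prefix[1] = 78 - 11 = 67


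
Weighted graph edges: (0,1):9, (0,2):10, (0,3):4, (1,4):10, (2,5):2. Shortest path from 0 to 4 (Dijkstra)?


Dijkstra from 0:
Distances: {0: 0, 1: 9, 2: 10, 3: 4, 4: 19, 5: 12}
Shortest distance to 4 = 19, path = [0, 1, 4]


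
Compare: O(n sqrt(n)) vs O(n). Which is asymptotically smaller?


linear grows slower than n^1.5
O(n) is asymptotically smaller; O(n sqrt(n)) grows faster


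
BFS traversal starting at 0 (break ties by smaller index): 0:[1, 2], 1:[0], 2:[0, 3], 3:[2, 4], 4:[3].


BFS queue: start with [0]
Visit order: [0, 1, 2, 3, 4]


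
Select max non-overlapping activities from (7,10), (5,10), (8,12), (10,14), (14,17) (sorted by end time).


Greedy: pick earliest-ending, then skip overlaps.
Selected (3 activities): [(7, 10), (10, 14), (14, 17)]


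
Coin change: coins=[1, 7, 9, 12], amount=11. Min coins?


dp[0]=0; dp[i]=1+min(dp[i-c] for c in coins)
...dp[6]=6, dp[7]=1, dp[8]=2, dp[9]=1, dp[10]=2, dp[11]=3
Minimum coins for 11 = 3


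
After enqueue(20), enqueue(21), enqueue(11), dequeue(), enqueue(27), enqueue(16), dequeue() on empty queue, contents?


enqueue(20) -> [20]
enqueue(21) -> [20, 21]
enqueue(11) -> [20, 21, 11]
dequeue() returns 20 -> [21, 11]
enqueue(27) -> [21, 11, 27]
enqueue(16) -> [21, 11, 27, 16]
dequeue() returns 21 -> [11, 27, 16]
Final queue (front to back): [11, 27, 16]


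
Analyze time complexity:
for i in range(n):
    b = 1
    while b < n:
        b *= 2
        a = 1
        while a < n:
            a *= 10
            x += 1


Per nesting level: O(n) * O(log n) * O(log n) = O(n (log n)^2)
Complexity: O(n (log n)^2)


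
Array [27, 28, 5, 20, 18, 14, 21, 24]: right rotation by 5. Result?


Right rotate by 5: [20, 18, 14, 21, 24, 27, 28, 5]


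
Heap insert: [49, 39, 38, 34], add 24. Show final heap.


Append 24: [49, 39, 38, 34, 24]
Bubble up: no swaps needed
Result: [49, 39, 38, 34, 24]


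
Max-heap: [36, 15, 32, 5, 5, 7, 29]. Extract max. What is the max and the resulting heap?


Max = 36
Replace root with last, heapify down
Resulting heap: [32, 15, 29, 5, 5, 7]


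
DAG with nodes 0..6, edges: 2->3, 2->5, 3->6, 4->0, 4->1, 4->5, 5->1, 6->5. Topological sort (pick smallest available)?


Kahn's algorithm, process smallest node first
Order: [2, 3, 4, 0, 6, 5, 1]


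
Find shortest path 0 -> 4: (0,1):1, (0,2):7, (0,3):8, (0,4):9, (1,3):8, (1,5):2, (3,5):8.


Dijkstra from 0:
Distances: {0: 0, 1: 1, 2: 7, 3: 8, 4: 9, 5: 3}
Shortest distance to 4 = 9, path = [0, 4]


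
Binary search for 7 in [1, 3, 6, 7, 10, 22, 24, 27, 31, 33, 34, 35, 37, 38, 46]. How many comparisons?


Search for 7:
[0,14] mid=7 arr[7]=27
[0,6] mid=3 arr[3]=7
Total: 2 comparisons


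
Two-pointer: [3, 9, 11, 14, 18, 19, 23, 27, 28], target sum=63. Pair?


Two pointers: lo=0, hi=8
No pair sums to 63


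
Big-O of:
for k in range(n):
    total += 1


Per nesting level: O(n) = O(n)
Complexity: O(n)


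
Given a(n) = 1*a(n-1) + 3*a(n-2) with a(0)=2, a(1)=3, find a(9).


Build bottom-up:
...a(7)=531, a(8)=1233, a(9)=1*1233+3*531=2826


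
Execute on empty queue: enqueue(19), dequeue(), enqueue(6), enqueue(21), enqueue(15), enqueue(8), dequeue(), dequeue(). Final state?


enqueue(19) -> [19]
dequeue() returns 19 -> []
enqueue(6) -> [6]
enqueue(21) -> [6, 21]
enqueue(15) -> [6, 21, 15]
enqueue(8) -> [6, 21, 15, 8]
dequeue() returns 6 -> [21, 15, 8]
dequeue() returns 21 -> [15, 8]
Final queue (front to back): [15, 8]


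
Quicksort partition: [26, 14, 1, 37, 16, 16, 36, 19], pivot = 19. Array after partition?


Elements <= 19 go left of pivot.
Result: [14, 1, 16, 16, 19, 37, 36, 26], pivot at index 4


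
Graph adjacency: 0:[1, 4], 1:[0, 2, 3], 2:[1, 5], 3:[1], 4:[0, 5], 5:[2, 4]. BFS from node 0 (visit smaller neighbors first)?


BFS queue: start with [0]
Visit order: [0, 1, 4, 2, 3, 5]


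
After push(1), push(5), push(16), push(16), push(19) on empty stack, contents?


push(1) -> [1]
push(5) -> [1, 5]
push(16) -> [1, 5, 16]
push(16) -> [1, 5, 16, 16]
push(19) -> [1, 5, 16, 16, 19]
Final stack (bottom to top): [1, 5, 16, 16, 19]


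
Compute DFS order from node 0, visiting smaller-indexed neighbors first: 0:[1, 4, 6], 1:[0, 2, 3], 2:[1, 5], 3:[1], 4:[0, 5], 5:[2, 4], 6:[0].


DFS stack-based: start with [0]
Visit order: [0, 1, 2, 5, 4, 3, 6]


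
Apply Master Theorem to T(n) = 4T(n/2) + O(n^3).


a=4, b=2, c=3. log_2(4)=2 < c=3. Case 3: O(n^c) = O(n^3)
Complexity: O(n^3)


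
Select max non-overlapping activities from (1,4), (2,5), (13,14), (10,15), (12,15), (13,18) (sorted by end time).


Greedy: pick earliest-ending, then skip overlaps.
Selected (2 activities): [(1, 4), (13, 14)]


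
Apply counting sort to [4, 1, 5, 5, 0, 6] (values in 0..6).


Count array: [1, 1, 0, 0, 1, 2, 1]
Reconstruct: [0, 1, 4, 5, 5, 6]


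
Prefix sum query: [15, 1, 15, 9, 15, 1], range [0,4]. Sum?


Prefix sums: [0, 15, 16, 31, 40, 55, 56]
Sum[0..4] = prefix[5] - prefix[0] = 55 - 0 = 55


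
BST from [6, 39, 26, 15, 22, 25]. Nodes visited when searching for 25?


BST root = 6
Search for 25: compare at each node
Path: [6, 39, 26, 15, 22, 25]


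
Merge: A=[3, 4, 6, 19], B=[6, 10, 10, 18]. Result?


Compare heads, take smaller each step.
Merged: [3, 4, 6, 6, 10, 10, 18, 19]


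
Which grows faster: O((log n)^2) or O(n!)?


polylogarithmic grows slower than factorial
O((log n)^2) is asymptotically smaller; O(n!) grows faster


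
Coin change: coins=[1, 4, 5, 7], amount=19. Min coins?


dp[0]=0; dp[i]=1+min(dp[i-c] for c in coins)
...dp[14]=2, dp[15]=3, dp[16]=3, dp[17]=3, dp[18]=3, dp[19]=3
Minimum coins for 19 = 3


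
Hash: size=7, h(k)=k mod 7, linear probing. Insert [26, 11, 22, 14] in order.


Insertions: 26->slot 5; 11->slot 4; 22->slot 1; 14->slot 0
Table: [14, 22, None, None, 11, 26, None]


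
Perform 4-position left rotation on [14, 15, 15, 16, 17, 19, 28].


Left rotate by 4: [17, 19, 28, 14, 15, 15, 16]


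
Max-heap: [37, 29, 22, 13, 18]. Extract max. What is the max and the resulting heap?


Max = 37
Replace root with last, heapify down
Resulting heap: [29, 18, 22, 13]


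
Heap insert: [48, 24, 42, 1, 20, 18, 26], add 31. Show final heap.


Append 31: [48, 24, 42, 1, 20, 18, 26, 31]
Bubble up: swap idx 7(31) with idx 3(1); swap idx 3(31) with idx 1(24)
Result: [48, 31, 42, 24, 20, 18, 26, 1]


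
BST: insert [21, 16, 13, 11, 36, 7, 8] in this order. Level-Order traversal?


Root = 21; build tree by BST insertion.
Level-Order traversal: [21, 16, 36, 13, 11, 7, 8]


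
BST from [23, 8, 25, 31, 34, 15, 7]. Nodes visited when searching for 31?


BST root = 23
Search for 31: compare at each node
Path: [23, 25, 31]


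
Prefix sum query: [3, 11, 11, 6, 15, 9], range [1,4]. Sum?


Prefix sums: [0, 3, 14, 25, 31, 46, 55]
Sum[1..4] = prefix[5] - prefix[1] = 46 - 3 = 43


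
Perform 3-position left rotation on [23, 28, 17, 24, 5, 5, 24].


Left rotate by 3: [24, 5, 5, 24, 23, 28, 17]


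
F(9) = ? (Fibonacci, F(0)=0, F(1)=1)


F(n)=F(n-1)+F(n-2)
...F(7)=13, F(8)=21, F(9)=34


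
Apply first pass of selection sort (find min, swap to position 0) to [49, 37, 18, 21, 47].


After one pass: [18, 37, 49, 21, 47]


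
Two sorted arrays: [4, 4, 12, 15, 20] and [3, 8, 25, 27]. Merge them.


Compare heads, take smaller each step.
Merged: [3, 4, 4, 8, 12, 15, 20, 25, 27]


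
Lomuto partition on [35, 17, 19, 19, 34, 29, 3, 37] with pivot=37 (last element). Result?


Elements <= 37 go left of pivot.
Result: [35, 17, 19, 19, 34, 29, 3, 37], pivot at index 7


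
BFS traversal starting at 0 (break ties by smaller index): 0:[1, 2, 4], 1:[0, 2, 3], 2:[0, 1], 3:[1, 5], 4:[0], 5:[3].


BFS queue: start with [0]
Visit order: [0, 1, 2, 4, 3, 5]


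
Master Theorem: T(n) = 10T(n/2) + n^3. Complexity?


a=10, b=2, c=3. log_2(10)=3.322 > c=3. Case 1: O(n^log_b(a)) = O(n^3.322)
Complexity: O(n^3.322)


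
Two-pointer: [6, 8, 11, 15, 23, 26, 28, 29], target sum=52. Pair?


Two pointers: lo=0, hi=7
Found pair: (23, 29) summing to 52


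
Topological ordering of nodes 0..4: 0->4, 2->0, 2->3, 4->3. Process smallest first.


Kahn's algorithm, process smallest node first
Order: [1, 2, 0, 4, 3]


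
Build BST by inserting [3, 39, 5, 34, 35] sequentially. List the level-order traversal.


Root = 3; build tree by BST insertion.
Level-Order traversal: [3, 39, 5, 34, 35]


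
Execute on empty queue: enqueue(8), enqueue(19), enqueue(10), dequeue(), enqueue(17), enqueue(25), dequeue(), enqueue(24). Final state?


enqueue(8) -> [8]
enqueue(19) -> [8, 19]
enqueue(10) -> [8, 19, 10]
dequeue() returns 8 -> [19, 10]
enqueue(17) -> [19, 10, 17]
enqueue(25) -> [19, 10, 17, 25]
dequeue() returns 19 -> [10, 17, 25]
enqueue(24) -> [10, 17, 25, 24]
Final queue (front to back): [10, 17, 25, 24]


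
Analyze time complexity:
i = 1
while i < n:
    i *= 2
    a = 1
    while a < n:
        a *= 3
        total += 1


Per nesting level: O(log n) * O(log n) = O((log n)^2)
Complexity: O((log n)^2)


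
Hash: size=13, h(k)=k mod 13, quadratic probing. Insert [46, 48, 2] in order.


Insertions: 46->slot 7; 48->slot 9; 2->slot 2
Table: [None, None, 2, None, None, None, None, 46, None, 48, None, None, None]


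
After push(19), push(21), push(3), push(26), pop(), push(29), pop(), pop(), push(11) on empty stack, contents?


push(19) -> [19]
push(21) -> [19, 21]
push(3) -> [19, 21, 3]
push(26) -> [19, 21, 3, 26]
pop() returns 26 -> [19, 21, 3]
push(29) -> [19, 21, 3, 29]
pop() returns 29 -> [19, 21, 3]
pop() returns 3 -> [19, 21]
push(11) -> [19, 21, 11]
Final stack (bottom to top): [19, 21, 11]


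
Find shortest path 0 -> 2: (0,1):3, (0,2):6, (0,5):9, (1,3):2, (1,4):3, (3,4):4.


Dijkstra from 0:
Distances: {0: 0, 1: 3, 2: 6, 3: 5, 4: 6, 5: 9}
Shortest distance to 2 = 6, path = [0, 2]


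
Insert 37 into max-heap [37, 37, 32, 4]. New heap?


Append 37: [37, 37, 32, 4, 37]
Bubble up: no swaps needed
Result: [37, 37, 32, 4, 37]


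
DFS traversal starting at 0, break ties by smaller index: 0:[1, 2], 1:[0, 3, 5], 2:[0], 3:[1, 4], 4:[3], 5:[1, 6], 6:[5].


DFS stack-based: start with [0]
Visit order: [0, 1, 3, 4, 5, 6, 2]


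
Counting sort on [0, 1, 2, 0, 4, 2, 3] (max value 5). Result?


Count array: [2, 1, 2, 1, 1, 0]
Reconstruct: [0, 0, 1, 2, 2, 3, 4]


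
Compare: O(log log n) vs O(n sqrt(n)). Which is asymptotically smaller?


double-logarithmic grows slower than n^1.5
O(log log n) is asymptotically smaller; O(n sqrt(n)) grows faster


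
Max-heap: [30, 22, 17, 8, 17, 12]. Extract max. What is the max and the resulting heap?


Max = 30
Replace root with last, heapify down
Resulting heap: [22, 17, 17, 8, 12]


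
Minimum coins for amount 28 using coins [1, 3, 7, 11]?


dp[0]=0; dp[i]=1+min(dp[i-c] for c in coins)
...dp[23]=3, dp[24]=4, dp[25]=3, dp[26]=4, dp[27]=5, dp[28]=4
Minimum coins for 28 = 4


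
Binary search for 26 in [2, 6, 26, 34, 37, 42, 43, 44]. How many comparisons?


Search for 26:
[0,7] mid=3 arr[3]=34
[0,2] mid=1 arr[1]=6
[2,2] mid=2 arr[2]=26
Total: 3 comparisons


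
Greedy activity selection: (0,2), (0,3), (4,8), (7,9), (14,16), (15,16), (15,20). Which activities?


Greedy: pick earliest-ending, then skip overlaps.
Selected (3 activities): [(0, 2), (4, 8), (14, 16)]


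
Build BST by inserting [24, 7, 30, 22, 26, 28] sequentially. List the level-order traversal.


Root = 24; build tree by BST insertion.
Level-Order traversal: [24, 7, 30, 22, 26, 28]


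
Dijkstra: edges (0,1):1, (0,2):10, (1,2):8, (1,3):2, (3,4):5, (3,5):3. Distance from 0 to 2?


Dijkstra from 0:
Distances: {0: 0, 1: 1, 2: 9, 3: 3, 4: 8, 5: 6}
Shortest distance to 2 = 9, path = [0, 1, 2]


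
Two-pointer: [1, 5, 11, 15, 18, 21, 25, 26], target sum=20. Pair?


Two pointers: lo=0, hi=7
Found pair: (5, 15) summing to 20


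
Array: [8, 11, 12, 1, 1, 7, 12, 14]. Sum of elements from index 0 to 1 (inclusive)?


Prefix sums: [0, 8, 19, 31, 32, 33, 40, 52, 66]
Sum[0..1] = prefix[2] - prefix[0] = 19 - 0 = 19


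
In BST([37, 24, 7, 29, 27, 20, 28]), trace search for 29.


BST root = 37
Search for 29: compare at each node
Path: [37, 24, 29]


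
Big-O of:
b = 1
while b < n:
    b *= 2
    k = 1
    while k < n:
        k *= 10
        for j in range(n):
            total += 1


Per nesting level: O(log n) * O(log n) * O(n) = O(n (log n)^2)
Complexity: O(n (log n)^2)


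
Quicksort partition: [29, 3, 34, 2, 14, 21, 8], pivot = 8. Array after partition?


Elements <= 8 go left of pivot.
Result: [3, 2, 8, 29, 14, 21, 34], pivot at index 2


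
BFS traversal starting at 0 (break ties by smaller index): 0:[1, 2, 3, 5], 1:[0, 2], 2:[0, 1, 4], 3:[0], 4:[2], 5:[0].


BFS queue: start with [0]
Visit order: [0, 1, 2, 3, 5, 4]


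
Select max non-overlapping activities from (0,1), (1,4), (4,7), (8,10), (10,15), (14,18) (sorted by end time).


Greedy: pick earliest-ending, then skip overlaps.
Selected (5 activities): [(0, 1), (1, 4), (4, 7), (8, 10), (10, 15)]


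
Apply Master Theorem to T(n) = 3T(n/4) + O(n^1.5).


a=3, b=4, c=1.5. log_4(3)=0.792 < c=1.5. Case 3: O(n^c) = O(n^1.500)
Complexity: O(n^1.500)


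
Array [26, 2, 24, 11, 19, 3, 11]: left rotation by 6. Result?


Left rotate by 6: [11, 26, 2, 24, 11, 19, 3]


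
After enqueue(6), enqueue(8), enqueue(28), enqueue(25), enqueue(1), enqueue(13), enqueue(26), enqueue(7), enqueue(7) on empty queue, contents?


enqueue(6) -> [6]
enqueue(8) -> [6, 8]
enqueue(28) -> [6, 8, 28]
enqueue(25) -> [6, 8, 28, 25]
enqueue(1) -> [6, 8, 28, 25, 1]
enqueue(13) -> [6, 8, 28, 25, 1, 13]
enqueue(26) -> [6, 8, 28, 25, 1, 13, 26]
enqueue(7) -> [6, 8, 28, 25, 1, 13, 26, 7]
enqueue(7) -> [6, 8, 28, 25, 1, 13, 26, 7, 7]
Final queue (front to back): [6, 8, 28, 25, 1, 13, 26, 7, 7]


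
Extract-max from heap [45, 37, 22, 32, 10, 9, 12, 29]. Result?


Max = 45
Replace root with last, heapify down
Resulting heap: [37, 32, 22, 29, 10, 9, 12]


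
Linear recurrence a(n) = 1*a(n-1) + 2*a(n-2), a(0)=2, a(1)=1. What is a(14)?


Build bottom-up:
...a(12)=4097, a(13)=8191, a(14)=1*8191+2*4097=16385


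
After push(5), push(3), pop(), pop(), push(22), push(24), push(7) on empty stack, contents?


push(5) -> [5]
push(3) -> [5, 3]
pop() returns 3 -> [5]
pop() returns 5 -> []
push(22) -> [22]
push(24) -> [22, 24]
push(7) -> [22, 24, 7]
Final stack (bottom to top): [22, 24, 7]


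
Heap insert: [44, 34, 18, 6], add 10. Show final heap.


Append 10: [44, 34, 18, 6, 10]
Bubble up: no swaps needed
Result: [44, 34, 18, 6, 10]


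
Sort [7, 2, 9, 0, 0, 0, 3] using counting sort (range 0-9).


Count array: [3, 0, 1, 1, 0, 0, 0, 1, 0, 1]
Reconstruct: [0, 0, 0, 2, 3, 7, 9]


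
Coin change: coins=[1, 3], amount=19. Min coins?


dp[0]=0; dp[i]=1+min(dp[i-c] for c in coins)
...dp[14]=6, dp[15]=5, dp[16]=6, dp[17]=7, dp[18]=6, dp[19]=7
Minimum coins for 19 = 7


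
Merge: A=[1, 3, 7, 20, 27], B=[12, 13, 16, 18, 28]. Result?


Compare heads, take smaller each step.
Merged: [1, 3, 7, 12, 13, 16, 18, 20, 27, 28]


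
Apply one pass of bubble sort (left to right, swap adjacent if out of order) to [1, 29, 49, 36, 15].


After one pass: [1, 29, 36, 15, 49]


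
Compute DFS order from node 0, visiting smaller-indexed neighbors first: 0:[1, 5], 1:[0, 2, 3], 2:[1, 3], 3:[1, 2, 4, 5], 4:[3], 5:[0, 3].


DFS stack-based: start with [0]
Visit order: [0, 1, 2, 3, 4, 5]


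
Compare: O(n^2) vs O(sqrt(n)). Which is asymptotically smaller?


sublinear grows slower than quadratic
O(sqrt(n)) is asymptotically smaller; O(n^2) grows faster


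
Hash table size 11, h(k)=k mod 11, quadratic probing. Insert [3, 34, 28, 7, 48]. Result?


Insertions: 3->slot 3; 34->slot 1; 28->slot 6; 7->slot 7; 48->slot 4
Table: [None, 34, None, 3, 48, None, 28, 7, None, None, None]


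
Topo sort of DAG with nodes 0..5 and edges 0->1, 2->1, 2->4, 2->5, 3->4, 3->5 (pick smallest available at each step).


Kahn's algorithm, process smallest node first
Order: [0, 2, 1, 3, 4, 5]


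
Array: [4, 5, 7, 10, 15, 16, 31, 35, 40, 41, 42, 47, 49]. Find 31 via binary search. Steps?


Search for 31:
[0,12] mid=6 arr[6]=31
Total: 1 comparisons


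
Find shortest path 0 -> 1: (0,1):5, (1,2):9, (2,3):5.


Dijkstra from 0:
Distances: {0: 0, 1: 5, 2: 14, 3: 19}
Shortest distance to 1 = 5, path = [0, 1]


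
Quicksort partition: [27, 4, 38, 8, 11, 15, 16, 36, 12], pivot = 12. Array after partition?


Elements <= 12 go left of pivot.
Result: [4, 8, 11, 12, 38, 15, 16, 36, 27], pivot at index 3


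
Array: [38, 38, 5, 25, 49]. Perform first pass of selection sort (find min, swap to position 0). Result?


After one pass: [5, 38, 38, 25, 49]


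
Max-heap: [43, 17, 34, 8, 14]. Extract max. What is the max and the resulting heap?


Max = 43
Replace root with last, heapify down
Resulting heap: [34, 17, 14, 8]


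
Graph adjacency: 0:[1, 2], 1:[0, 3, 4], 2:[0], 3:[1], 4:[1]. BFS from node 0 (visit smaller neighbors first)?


BFS queue: start with [0]
Visit order: [0, 1, 2, 3, 4]


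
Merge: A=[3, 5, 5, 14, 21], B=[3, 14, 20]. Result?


Compare heads, take smaller each step.
Merged: [3, 3, 5, 5, 14, 14, 20, 21]


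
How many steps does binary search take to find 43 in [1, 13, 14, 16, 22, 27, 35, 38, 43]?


Search for 43:
[0,8] mid=4 arr[4]=22
[5,8] mid=6 arr[6]=35
[7,8] mid=7 arr[7]=38
[8,8] mid=8 arr[8]=43
Total: 4 comparisons


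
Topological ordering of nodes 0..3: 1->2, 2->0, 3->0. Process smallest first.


Kahn's algorithm, process smallest node first
Order: [1, 2, 3, 0]


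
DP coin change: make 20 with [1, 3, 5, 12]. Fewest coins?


dp[0]=0; dp[i]=1+min(dp[i-c] for c in coins)
...dp[15]=2, dp[16]=3, dp[17]=2, dp[18]=3, dp[19]=4, dp[20]=3
Minimum coins for 20 = 3


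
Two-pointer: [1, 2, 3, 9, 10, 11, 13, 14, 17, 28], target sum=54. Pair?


Two pointers: lo=0, hi=9
No pair sums to 54


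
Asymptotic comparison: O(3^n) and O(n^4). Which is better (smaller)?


quartic grows slower than exponential (base 3)
O(n^4) is asymptotically smaller; O(3^n) grows faster


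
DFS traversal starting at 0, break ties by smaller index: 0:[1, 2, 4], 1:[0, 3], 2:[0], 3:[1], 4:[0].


DFS stack-based: start with [0]
Visit order: [0, 1, 3, 2, 4]


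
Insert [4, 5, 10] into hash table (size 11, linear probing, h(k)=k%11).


Insertions: 4->slot 4; 5->slot 5; 10->slot 10
Table: [None, None, None, None, 4, 5, None, None, None, None, 10]


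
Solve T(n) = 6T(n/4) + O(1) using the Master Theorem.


a=6, b=4, c=0. log_4(6)=1.292 > c=0. Case 1: O(n^log_b(a)) = O(n^1.292)
Complexity: O(n^1.292)


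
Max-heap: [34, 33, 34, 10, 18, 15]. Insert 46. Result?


Append 46: [34, 33, 34, 10, 18, 15, 46]
Bubble up: swap idx 6(46) with idx 2(34); swap idx 2(46) with idx 0(34)
Result: [46, 33, 34, 10, 18, 15, 34]


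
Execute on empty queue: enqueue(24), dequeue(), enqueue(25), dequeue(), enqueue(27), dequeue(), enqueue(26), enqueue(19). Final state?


enqueue(24) -> [24]
dequeue() returns 24 -> []
enqueue(25) -> [25]
dequeue() returns 25 -> []
enqueue(27) -> [27]
dequeue() returns 27 -> []
enqueue(26) -> [26]
enqueue(19) -> [26, 19]
Final queue (front to back): [26, 19]


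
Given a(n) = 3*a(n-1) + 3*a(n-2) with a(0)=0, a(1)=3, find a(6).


Build bottom-up:
...a(4)=135, a(5)=513, a(6)=3*513+3*135=1944


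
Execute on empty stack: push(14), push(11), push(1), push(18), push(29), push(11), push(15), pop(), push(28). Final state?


push(14) -> [14]
push(11) -> [14, 11]
push(1) -> [14, 11, 1]
push(18) -> [14, 11, 1, 18]
push(29) -> [14, 11, 1, 18, 29]
push(11) -> [14, 11, 1, 18, 29, 11]
push(15) -> [14, 11, 1, 18, 29, 11, 15]
pop() returns 15 -> [14, 11, 1, 18, 29, 11]
push(28) -> [14, 11, 1, 18, 29, 11, 28]
Final stack (bottom to top): [14, 11, 1, 18, 29, 11, 28]


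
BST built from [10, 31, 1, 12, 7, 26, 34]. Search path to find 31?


BST root = 10
Search for 31: compare at each node
Path: [10, 31]


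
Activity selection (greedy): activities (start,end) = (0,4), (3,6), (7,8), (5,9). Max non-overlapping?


Greedy: pick earliest-ending, then skip overlaps.
Selected (2 activities): [(0, 4), (7, 8)]


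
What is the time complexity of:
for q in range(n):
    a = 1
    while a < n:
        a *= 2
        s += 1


Per nesting level: O(n) * O(log n) = O(n log n)
Complexity: O(n log n)


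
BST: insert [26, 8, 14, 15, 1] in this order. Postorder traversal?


Root = 26; build tree by BST insertion.
Postorder traversal: [1, 15, 14, 8, 26]


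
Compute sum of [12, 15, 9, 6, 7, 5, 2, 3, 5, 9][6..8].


Prefix sums: [0, 12, 27, 36, 42, 49, 54, 56, 59, 64, 73]
Sum[6..8] = prefix[9] - prefix[6] = 64 - 54 = 10


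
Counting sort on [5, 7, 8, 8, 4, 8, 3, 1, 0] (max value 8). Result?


Count array: [1, 1, 0, 1, 1, 1, 0, 1, 3]
Reconstruct: [0, 1, 3, 4, 5, 7, 8, 8, 8]


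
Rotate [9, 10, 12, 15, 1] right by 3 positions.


Right rotate by 3: [12, 15, 1, 9, 10]


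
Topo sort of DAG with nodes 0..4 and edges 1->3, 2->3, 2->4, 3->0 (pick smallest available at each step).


Kahn's algorithm, process smallest node first
Order: [1, 2, 3, 0, 4]


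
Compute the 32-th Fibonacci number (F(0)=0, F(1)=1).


F(n)=F(n-1)+F(n-2)
...F(30)=832040, F(31)=1346269, F(32)=2178309


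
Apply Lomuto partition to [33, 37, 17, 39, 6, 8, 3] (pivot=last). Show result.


Elements <= 3 go left of pivot.
Result: [3, 37, 17, 39, 6, 8, 33], pivot at index 0


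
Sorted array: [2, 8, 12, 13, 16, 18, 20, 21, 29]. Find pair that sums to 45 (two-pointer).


Two pointers: lo=0, hi=8
Found pair: (16, 29) summing to 45


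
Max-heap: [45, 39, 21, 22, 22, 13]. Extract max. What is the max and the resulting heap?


Max = 45
Replace root with last, heapify down
Resulting heap: [39, 22, 21, 13, 22]


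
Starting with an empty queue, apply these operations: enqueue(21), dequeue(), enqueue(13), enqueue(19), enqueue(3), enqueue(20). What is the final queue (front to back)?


enqueue(21) -> [21]
dequeue() returns 21 -> []
enqueue(13) -> [13]
enqueue(19) -> [13, 19]
enqueue(3) -> [13, 19, 3]
enqueue(20) -> [13, 19, 3, 20]
Final queue (front to back): [13, 19, 3, 20]


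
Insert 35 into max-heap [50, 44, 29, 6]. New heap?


Append 35: [50, 44, 29, 6, 35]
Bubble up: no swaps needed
Result: [50, 44, 29, 6, 35]


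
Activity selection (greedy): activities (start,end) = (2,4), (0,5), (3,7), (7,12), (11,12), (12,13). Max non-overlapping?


Greedy: pick earliest-ending, then skip overlaps.
Selected (3 activities): [(2, 4), (7, 12), (12, 13)]


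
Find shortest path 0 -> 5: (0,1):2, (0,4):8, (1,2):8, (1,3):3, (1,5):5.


Dijkstra from 0:
Distances: {0: 0, 1: 2, 2: 10, 3: 5, 4: 8, 5: 7}
Shortest distance to 5 = 7, path = [0, 1, 5]


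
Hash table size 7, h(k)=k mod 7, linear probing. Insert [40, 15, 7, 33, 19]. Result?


Insertions: 40->slot 5; 15->slot 1; 7->slot 0; 33->slot 6; 19->slot 2
Table: [7, 15, 19, None, None, 40, 33]


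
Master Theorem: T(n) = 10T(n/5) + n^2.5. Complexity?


a=10, b=5, c=2.5. log_5(10)=1.431 < c=2.5. Case 3: O(n^c) = O(n^2.500)
Complexity: O(n^2.500)


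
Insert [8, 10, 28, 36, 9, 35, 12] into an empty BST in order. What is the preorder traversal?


Root = 8; build tree by BST insertion.
Preorder traversal: [8, 10, 9, 28, 12, 36, 35]


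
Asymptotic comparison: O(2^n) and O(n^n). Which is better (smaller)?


exponential grows slower than n^n
O(2^n) is asymptotically smaller; O(n^n) grows faster


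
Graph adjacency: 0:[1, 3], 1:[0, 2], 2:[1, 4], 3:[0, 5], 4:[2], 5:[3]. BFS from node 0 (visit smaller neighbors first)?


BFS queue: start with [0]
Visit order: [0, 1, 3, 2, 5, 4]


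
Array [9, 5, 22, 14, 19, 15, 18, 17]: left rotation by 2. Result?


Left rotate by 2: [22, 14, 19, 15, 18, 17, 9, 5]


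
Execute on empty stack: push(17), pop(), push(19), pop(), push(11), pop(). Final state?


push(17) -> [17]
pop() returns 17 -> []
push(19) -> [19]
pop() returns 19 -> []
push(11) -> [11]
pop() returns 11 -> []
Final stack (bottom to top): []


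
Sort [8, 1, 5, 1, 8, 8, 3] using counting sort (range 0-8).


Count array: [0, 2, 0, 1, 0, 1, 0, 0, 3]
Reconstruct: [1, 1, 3, 5, 8, 8, 8]


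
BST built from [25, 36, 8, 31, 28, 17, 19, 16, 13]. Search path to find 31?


BST root = 25
Search for 31: compare at each node
Path: [25, 36, 31]


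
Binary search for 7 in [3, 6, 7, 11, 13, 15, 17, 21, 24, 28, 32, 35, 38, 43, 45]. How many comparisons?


Search for 7:
[0,14] mid=7 arr[7]=21
[0,6] mid=3 arr[3]=11
[0,2] mid=1 arr[1]=6
[2,2] mid=2 arr[2]=7
Total: 4 comparisons


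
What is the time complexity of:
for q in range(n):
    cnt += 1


Per nesting level: O(n) = O(n)
Complexity: O(n)


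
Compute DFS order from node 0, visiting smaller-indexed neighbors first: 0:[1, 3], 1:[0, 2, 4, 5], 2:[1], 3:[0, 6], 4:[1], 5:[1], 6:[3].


DFS stack-based: start with [0]
Visit order: [0, 1, 2, 4, 5, 3, 6]


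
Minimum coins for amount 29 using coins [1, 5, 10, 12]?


dp[0]=0; dp[i]=1+min(dp[i-c] for c in coins)
...dp[24]=2, dp[25]=3, dp[26]=4, dp[27]=3, dp[28]=4, dp[29]=3
Minimum coins for 29 = 3


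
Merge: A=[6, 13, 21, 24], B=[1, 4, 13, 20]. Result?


Compare heads, take smaller each step.
Merged: [1, 4, 6, 13, 13, 20, 21, 24]


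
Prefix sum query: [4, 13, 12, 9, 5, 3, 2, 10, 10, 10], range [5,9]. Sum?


Prefix sums: [0, 4, 17, 29, 38, 43, 46, 48, 58, 68, 78]
Sum[5..9] = prefix[10] - prefix[5] = 78 - 43 = 35


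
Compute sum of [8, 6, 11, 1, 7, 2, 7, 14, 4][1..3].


Prefix sums: [0, 8, 14, 25, 26, 33, 35, 42, 56, 60]
Sum[1..3] = prefix[4] - prefix[1] = 26 - 8 = 18


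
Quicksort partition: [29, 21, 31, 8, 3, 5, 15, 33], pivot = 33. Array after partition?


Elements <= 33 go left of pivot.
Result: [29, 21, 31, 8, 3, 5, 15, 33], pivot at index 7


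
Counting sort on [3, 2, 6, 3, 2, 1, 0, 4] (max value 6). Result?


Count array: [1, 1, 2, 2, 1, 0, 1]
Reconstruct: [0, 1, 2, 2, 3, 3, 4, 6]


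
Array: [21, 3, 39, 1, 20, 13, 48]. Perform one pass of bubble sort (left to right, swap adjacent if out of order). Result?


After one pass: [3, 21, 1, 20, 13, 39, 48]


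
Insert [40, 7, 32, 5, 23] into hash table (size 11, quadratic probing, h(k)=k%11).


Insertions: 40->slot 7; 7->slot 8; 32->slot 10; 5->slot 5; 23->slot 1
Table: [None, 23, None, None, None, 5, None, 40, 7, None, 32]


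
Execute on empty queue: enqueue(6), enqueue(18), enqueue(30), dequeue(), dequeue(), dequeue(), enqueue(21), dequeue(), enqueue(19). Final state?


enqueue(6) -> [6]
enqueue(18) -> [6, 18]
enqueue(30) -> [6, 18, 30]
dequeue() returns 6 -> [18, 30]
dequeue() returns 18 -> [30]
dequeue() returns 30 -> []
enqueue(21) -> [21]
dequeue() returns 21 -> []
enqueue(19) -> [19]
Final queue (front to back): [19]
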